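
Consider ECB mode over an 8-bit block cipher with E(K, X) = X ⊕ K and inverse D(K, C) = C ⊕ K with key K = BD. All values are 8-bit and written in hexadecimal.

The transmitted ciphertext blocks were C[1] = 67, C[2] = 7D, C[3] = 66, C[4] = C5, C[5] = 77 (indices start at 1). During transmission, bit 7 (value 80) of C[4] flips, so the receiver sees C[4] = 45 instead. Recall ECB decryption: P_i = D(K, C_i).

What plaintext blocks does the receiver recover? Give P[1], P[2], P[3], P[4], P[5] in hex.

Only C[4] changed, to 45. In ECB, a change in C_i affects only P_i. Decrypting the received ciphertext:
P[1]: D(K, 67) = DA.
P[2]: D(K, 7D) = C0.
P[3]: D(K, 66) = DB.
P[4]: D(K, 45) = F8.
P[5]: D(K, 77) = CA.
Blocks that differ from the original plaintext: P[4].

P[1] = DA, P[2] = C0, P[3] = DB, P[4] = F8, P[5] = CA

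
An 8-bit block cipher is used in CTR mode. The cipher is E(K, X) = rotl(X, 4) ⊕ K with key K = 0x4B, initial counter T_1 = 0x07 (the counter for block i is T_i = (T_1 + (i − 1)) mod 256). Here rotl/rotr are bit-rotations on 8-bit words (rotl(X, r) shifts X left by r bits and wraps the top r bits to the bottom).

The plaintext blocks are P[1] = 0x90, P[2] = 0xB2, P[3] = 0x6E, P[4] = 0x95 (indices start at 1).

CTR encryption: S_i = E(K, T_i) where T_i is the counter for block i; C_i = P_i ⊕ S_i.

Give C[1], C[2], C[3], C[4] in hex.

C[1]: T = 0x07, S = E(K, T) = 0x3B; 0x90 ⊕ 0x3B = 0xAB.
C[2]: T = 0x08, S = E(K, T) = 0xCB; 0xB2 ⊕ 0xCB = 0x79.
C[3]: T = 0x09, S = E(K, T) = 0xDB; 0x6E ⊕ 0xDB = 0xB5.
C[4]: T = 0x0A, S = E(K, T) = 0xEB; 0x95 ⊕ 0xEB = 0x7E.

C[1] = 0xAB, C[2] = 0x79, C[3] = 0xB5, C[4] = 0x7E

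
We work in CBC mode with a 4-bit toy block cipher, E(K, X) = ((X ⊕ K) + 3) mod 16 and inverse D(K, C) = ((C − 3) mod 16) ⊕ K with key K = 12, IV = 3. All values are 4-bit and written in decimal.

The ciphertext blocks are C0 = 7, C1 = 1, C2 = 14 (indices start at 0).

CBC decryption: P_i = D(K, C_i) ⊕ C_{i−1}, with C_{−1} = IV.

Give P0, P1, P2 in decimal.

P0: D(K, 7) = 8; 8 ⊕ 3 = 11.
P1: D(K, 1) = 2; 2 ⊕ 7 = 5.
P2: D(K, 14) = 7; 7 ⊕ 1 = 6.

P0 = 11, P1 = 5, P2 = 6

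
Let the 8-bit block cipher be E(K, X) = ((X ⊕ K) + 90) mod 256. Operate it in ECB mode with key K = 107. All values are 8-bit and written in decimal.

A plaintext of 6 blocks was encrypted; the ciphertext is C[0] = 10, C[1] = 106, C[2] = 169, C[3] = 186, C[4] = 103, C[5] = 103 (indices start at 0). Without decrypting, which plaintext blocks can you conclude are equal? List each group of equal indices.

ECB encrypts each block independently with the same key, so equal ciphertext blocks imply equal plaintext blocks.
C[4] = C[5] = 103, so P[4] = P[5].

P[4] = P[5]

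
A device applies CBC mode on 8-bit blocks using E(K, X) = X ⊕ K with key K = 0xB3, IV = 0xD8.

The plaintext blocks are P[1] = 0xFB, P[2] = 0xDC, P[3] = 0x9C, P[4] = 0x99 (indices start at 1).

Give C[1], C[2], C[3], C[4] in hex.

CBC encryption: C_i = E(K, P_i ⊕ C_{i−1}), with C_{0} = IV.
C[1]: P[1] ⊕ 0xD8 = 0x23; E(K, 0x23) = 0x90.
C[2]: P[2] ⊕ 0x90 = 0x4C; E(K, 0x4C) = 0xFF.
C[3]: P[3] ⊕ 0xFF = 0x63; E(K, 0x63) = 0xD0.
C[4]: P[4] ⊕ 0xD0 = 0x49; E(K, 0x49) = 0xFA.

C[1] = 0x90, C[2] = 0xFF, C[3] = 0xD0, C[4] = 0xFA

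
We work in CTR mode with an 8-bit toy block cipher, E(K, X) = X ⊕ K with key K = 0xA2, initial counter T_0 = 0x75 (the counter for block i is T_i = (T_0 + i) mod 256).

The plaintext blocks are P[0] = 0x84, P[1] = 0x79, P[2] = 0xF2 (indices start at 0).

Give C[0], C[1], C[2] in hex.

CTR encryption: S_i = E(K, T_i) where T_i is the counter for block i; C_i = P_i ⊕ S_i.
C[0]: T = 0x75, S = E(K, T) = 0xD7; 0x84 ⊕ 0xD7 = 0x53.
C[1]: T = 0x76, S = E(K, T) = 0xD4; 0x79 ⊕ 0xD4 = 0xAD.
C[2]: T = 0x77, S = E(K, T) = 0xD5; 0xF2 ⊕ 0xD5 = 0x27.

C[0] = 0x53, C[1] = 0xAD, C[2] = 0x27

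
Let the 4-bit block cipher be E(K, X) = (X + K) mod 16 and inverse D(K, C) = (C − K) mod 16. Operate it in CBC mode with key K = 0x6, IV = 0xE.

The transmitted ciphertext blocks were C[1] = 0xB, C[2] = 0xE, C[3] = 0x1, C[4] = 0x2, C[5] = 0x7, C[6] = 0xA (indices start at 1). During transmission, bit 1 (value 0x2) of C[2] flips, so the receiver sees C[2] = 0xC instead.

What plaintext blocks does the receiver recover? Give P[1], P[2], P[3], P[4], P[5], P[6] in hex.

CBC decryption: P_i = D(K, C_i) ⊕ C_{i−1}, with C_{0} = IV.
Only C[2] changed, to 0xC. In CBC, a change in C_i garbles P_i and flips the same bit in P_{i+1}. Decrypting the received ciphertext:
P[1]: D(K, 0xB) = 0x5; 0x5 ⊕ 0xE = 0xB.
P[2]: D(K, 0xC) = 0x6; 0x6 ⊕ 0xB = 0xD.
P[3]: D(K, 0x1) = 0xB; 0xB ⊕ 0xC = 0x7.
P[4]: D(K, 0x2) = 0xC; 0xC ⊕ 0x1 = 0xD.
P[5]: D(K, 0x7) = 0x1; 0x1 ⊕ 0x2 = 0x3.
P[6]: D(K, 0xA) = 0x4; 0x4 ⊕ 0x7 = 0x3.
Blocks that differ from the original plaintext: P[2], P[3].

P[1] = 0xB, P[2] = 0xD, P[3] = 0x7, P[4] = 0xD, P[5] = 0x3, P[6] = 0x3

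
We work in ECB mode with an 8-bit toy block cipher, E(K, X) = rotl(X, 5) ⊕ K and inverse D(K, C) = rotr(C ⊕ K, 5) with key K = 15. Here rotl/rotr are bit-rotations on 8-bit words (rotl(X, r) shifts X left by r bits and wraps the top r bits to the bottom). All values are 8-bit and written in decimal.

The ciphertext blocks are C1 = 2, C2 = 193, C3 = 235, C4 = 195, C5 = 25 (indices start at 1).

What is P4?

ECB decryption: P_i = D(K, C_i).
P4: D(K, 195) = 102.

P4 = 102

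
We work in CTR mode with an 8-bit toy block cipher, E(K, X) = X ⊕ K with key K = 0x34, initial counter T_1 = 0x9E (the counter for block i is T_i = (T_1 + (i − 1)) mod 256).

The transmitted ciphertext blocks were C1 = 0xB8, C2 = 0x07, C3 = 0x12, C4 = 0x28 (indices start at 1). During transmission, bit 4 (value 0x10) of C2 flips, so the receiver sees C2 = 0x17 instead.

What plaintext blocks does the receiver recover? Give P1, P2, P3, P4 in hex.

P1 = 0x12, P2 = 0xBC, P3 = 0x86, P4 = 0xBD

CTR decryption: S_i = E(K, T_i) where T_i is the counter for block i; P_i = C_i ⊕ S_i.
Only C2 changed, to 0x17. In CTR, a change in C_i flips the same bit in P_i only; the keystream is unaffected. Decrypting the received ciphertext:
P1: T = 0x9E, S = E(K, T) = 0xAA; 0xB8 ⊕ 0xAA = 0x12.
P2: T = 0x9F, S = E(K, T) = 0xAB; 0x17 ⊕ 0xAB = 0xBC.
P3: T = 0xA0, S = E(K, T) = 0x94; 0x12 ⊕ 0x94 = 0x86.
P4: T = 0xA1, S = E(K, T) = 0x95; 0x28 ⊕ 0x95 = 0xBD.
Blocks that differ from the original plaintext: P2.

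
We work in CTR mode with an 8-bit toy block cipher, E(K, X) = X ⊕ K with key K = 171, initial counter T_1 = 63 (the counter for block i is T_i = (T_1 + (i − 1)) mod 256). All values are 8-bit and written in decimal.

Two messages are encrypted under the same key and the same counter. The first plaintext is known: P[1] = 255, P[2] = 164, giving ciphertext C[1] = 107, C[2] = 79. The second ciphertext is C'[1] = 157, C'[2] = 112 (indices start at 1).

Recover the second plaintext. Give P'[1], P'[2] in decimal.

P'[1] = 9, P'[2] = 155

In CTR with a reused counter, both messages share the same keystream S_i, so C_i ⊕ C'_i = P_i ⊕ P'_i and thus P'_i = P_i ⊕ C_i ⊕ C'_i.
P'[1]: 255 ⊕ 107 ⊕ 157 = 9.
P'[2]: 164 ⊕ 79 ⊕ 112 = 155.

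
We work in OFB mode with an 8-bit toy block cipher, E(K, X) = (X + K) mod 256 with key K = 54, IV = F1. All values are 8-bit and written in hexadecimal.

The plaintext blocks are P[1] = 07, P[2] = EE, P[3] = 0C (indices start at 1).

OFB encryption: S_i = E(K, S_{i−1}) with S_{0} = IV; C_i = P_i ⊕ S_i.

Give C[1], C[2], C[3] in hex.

C[1]: S = E(K, F1) = 45; 07 ⊕ 45 = 42.
C[2]: S = E(K, 45) = 99; EE ⊕ 99 = 77.
C[3]: S = E(K, 99) = ED; 0C ⊕ ED = E1.

C[1] = 42, C[2] = 77, C[3] = E1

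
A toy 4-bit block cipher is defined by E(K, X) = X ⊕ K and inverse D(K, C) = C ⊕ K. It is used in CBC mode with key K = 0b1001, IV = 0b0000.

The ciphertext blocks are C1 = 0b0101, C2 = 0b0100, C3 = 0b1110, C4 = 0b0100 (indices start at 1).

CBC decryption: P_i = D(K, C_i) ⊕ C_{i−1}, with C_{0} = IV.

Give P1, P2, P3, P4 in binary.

P1 = 0b1100, P2 = 0b1000, P3 = 0b0011, P4 = 0b0011

P1: D(K, 0b0101) = 0b1100; 0b1100 ⊕ 0b0000 = 0b1100.
P2: D(K, 0b0100) = 0b1101; 0b1101 ⊕ 0b0101 = 0b1000.
P3: D(K, 0b1110) = 0b0111; 0b0111 ⊕ 0b0100 = 0b0011.
P4: D(K, 0b0100) = 0b1101; 0b1101 ⊕ 0b1110 = 0b0011.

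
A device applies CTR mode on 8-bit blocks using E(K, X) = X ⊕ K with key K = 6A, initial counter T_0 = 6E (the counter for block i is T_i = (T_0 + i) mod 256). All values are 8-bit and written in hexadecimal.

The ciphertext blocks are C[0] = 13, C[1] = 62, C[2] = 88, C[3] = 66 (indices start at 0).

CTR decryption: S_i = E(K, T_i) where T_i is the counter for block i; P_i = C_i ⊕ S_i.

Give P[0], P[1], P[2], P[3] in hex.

P[0]: T = 6E, S = E(K, T) = 04; 13 ⊕ 04 = 17.
P[1]: T = 6F, S = E(K, T) = 05; 62 ⊕ 05 = 67.
P[2]: T = 70, S = E(K, T) = 1A; 88 ⊕ 1A = 92.
P[3]: T = 71, S = E(K, T) = 1B; 66 ⊕ 1B = 7D.

P[0] = 17, P[1] = 67, P[2] = 92, P[3] = 7D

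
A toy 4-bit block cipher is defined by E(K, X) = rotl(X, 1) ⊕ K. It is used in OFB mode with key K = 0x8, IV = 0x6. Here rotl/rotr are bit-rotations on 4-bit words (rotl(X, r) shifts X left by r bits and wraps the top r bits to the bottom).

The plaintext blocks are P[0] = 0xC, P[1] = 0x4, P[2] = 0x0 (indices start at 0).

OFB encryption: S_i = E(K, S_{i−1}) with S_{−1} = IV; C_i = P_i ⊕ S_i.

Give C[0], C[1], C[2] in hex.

C[0] = 0x8, C[1] = 0x4, C[2] = 0x8

C[0]: S = E(K, 0x6) = 0x4; 0xC ⊕ 0x4 = 0x8.
C[1]: S = E(K, 0x4) = 0x0; 0x4 ⊕ 0x0 = 0x4.
C[2]: S = E(K, 0x0) = 0x8; 0x0 ⊕ 0x8 = 0x8.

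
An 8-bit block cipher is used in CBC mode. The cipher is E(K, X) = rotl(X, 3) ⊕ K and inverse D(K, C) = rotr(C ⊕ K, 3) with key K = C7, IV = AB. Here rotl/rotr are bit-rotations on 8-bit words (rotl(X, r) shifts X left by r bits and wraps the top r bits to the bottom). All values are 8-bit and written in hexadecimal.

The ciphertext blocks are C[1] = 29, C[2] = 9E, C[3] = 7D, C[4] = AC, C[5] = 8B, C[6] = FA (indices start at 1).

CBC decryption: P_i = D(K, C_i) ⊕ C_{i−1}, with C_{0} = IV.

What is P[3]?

P[3] = C9

P[3]: D(K, 7D) = 57; 57 ⊕ 9E = C9.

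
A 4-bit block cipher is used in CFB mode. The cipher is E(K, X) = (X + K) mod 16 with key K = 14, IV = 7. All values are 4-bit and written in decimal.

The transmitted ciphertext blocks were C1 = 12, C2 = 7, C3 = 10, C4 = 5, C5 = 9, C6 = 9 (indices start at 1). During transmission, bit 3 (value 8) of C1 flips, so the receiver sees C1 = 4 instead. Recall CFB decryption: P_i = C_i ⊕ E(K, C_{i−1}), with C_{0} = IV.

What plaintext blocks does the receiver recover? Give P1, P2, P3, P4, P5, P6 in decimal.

Only C1 changed, to 4. In CFB, a change in C_i flips the same bit in P_i and garbles P_{i+1}. Decrypting the received ciphertext:
P1: E(K, 7) = 5; 4 ⊕ 5 = 1.
P2: E(K, 4) = 2; 7 ⊕ 2 = 5.
P3: E(K, 7) = 5; 10 ⊕ 5 = 15.
P4: E(K, 10) = 8; 5 ⊕ 8 = 13.
P5: E(K, 5) = 3; 9 ⊕ 3 = 10.
P6: E(K, 9) = 7; 9 ⊕ 7 = 14.
Blocks that differ from the original plaintext: P1, P2.

P1 = 1, P2 = 5, P3 = 15, P4 = 13, P5 = 10, P6 = 14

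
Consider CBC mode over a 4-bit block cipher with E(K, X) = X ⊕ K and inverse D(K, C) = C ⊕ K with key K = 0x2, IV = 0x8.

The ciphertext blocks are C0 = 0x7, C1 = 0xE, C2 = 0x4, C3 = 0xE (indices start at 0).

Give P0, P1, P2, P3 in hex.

P0 = 0xD, P1 = 0xB, P2 = 0x8, P3 = 0x8

CBC decryption: P_i = D(K, C_i) ⊕ C_{i−1}, with C_{−1} = IV.
P0: D(K, 0x7) = 0x5; 0x5 ⊕ 0x8 = 0xD.
P1: D(K, 0xE) = 0xC; 0xC ⊕ 0x7 = 0xB.
P2: D(K, 0x4) = 0x6; 0x6 ⊕ 0xE = 0x8.
P3: D(K, 0xE) = 0xC; 0xC ⊕ 0x4 = 0x8.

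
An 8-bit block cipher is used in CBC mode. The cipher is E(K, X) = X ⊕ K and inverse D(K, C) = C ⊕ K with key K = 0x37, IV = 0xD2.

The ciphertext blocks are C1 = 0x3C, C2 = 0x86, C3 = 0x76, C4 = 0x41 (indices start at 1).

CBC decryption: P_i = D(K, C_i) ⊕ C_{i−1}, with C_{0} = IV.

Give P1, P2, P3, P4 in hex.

P1: D(K, 0x3C) = 0x0B; 0x0B ⊕ 0xD2 = 0xD9.
P2: D(K, 0x86) = 0xB1; 0xB1 ⊕ 0x3C = 0x8D.
P3: D(K, 0x76) = 0x41; 0x41 ⊕ 0x86 = 0xC7.
P4: D(K, 0x41) = 0x76; 0x76 ⊕ 0x76 = 0x00.

P1 = 0xD9, P2 = 0x8D, P3 = 0xC7, P4 = 0x00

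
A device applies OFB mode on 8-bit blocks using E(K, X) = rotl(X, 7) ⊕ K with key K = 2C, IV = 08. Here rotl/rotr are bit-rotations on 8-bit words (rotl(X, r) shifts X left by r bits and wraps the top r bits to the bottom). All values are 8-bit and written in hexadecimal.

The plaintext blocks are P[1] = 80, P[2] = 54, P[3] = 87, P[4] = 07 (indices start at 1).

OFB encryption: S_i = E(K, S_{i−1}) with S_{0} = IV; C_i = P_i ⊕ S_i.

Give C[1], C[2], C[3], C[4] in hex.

C[1]: S = E(K, 08) = 28; 80 ⊕ 28 = A8.
C[2]: S = E(K, 28) = 38; 54 ⊕ 38 = 6C.
C[3]: S = E(K, 38) = 30; 87 ⊕ 30 = B7.
C[4]: S = E(K, 30) = 34; 07 ⊕ 34 = 33.

C[1] = A8, C[2] = 6C, C[3] = B7, C[4] = 33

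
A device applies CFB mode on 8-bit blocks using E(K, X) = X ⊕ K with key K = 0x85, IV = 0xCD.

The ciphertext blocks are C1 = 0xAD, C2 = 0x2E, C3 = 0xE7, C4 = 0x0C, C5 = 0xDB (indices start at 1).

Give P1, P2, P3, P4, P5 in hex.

P1 = 0xE5, P2 = 0x06, P3 = 0x4C, P4 = 0x6E, P5 = 0x52

CFB decryption: P_i = C_i ⊕ E(K, C_{i−1}), with C_{0} = IV.
P1: E(K, 0xCD) = 0x48; 0xAD ⊕ 0x48 = 0xE5.
P2: E(K, 0xAD) = 0x28; 0x2E ⊕ 0x28 = 0x06.
P3: E(K, 0x2E) = 0xAB; 0xE7 ⊕ 0xAB = 0x4C.
P4: E(K, 0xE7) = 0x62; 0x0C ⊕ 0x62 = 0x6E.
P5: E(K, 0x0C) = 0x89; 0xDB ⊕ 0x89 = 0x52.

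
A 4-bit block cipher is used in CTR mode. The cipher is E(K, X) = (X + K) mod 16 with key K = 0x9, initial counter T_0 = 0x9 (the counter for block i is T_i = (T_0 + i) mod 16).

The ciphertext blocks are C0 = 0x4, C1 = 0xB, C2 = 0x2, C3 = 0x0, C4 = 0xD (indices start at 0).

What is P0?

CTR decryption: S_i = E(K, T_i) where T_i is the counter for block i; P_i = C_i ⊕ S_i.
P0: T = 0x9, S = E(K, T) = 0x2; 0x4 ⊕ 0x2 = 0x6.

P0 = 0x6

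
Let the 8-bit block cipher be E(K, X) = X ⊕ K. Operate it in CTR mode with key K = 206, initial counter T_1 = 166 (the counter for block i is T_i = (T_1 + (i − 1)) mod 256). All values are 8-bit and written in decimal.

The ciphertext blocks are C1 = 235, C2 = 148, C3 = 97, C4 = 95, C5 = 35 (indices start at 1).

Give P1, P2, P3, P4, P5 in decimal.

CTR decryption: S_i = E(K, T_i) where T_i is the counter for block i; P_i = C_i ⊕ S_i.
P1: T = 166, S = E(K, T) = 104; 235 ⊕ 104 = 131.
P2: T = 167, S = E(K, T) = 105; 148 ⊕ 105 = 253.
P3: T = 168, S = E(K, T) = 102; 97 ⊕ 102 = 7.
P4: T = 169, S = E(K, T) = 103; 95 ⊕ 103 = 56.
P5: T = 170, S = E(K, T) = 100; 35 ⊕ 100 = 71.

P1 = 131, P2 = 253, P3 = 7, P4 = 56, P5 = 71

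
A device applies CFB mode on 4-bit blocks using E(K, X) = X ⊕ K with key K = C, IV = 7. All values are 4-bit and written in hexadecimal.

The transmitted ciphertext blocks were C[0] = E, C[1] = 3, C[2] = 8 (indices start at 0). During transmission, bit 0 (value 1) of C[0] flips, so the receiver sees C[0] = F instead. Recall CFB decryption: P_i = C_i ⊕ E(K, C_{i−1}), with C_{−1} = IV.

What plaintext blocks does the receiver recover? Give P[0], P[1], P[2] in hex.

Only C[0] changed, to F. In CFB, a change in C_i flips the same bit in P_i and garbles P_{i+1}. Decrypting the received ciphertext:
P[0]: E(K, 7) = B; F ⊕ B = 4.
P[1]: E(K, F) = 3; 3 ⊕ 3 = 0.
P[2]: E(K, 3) = F; 8 ⊕ F = 7.
Blocks that differ from the original plaintext: P[0], P[1].

P[0] = 4, P[1] = 0, P[2] = 7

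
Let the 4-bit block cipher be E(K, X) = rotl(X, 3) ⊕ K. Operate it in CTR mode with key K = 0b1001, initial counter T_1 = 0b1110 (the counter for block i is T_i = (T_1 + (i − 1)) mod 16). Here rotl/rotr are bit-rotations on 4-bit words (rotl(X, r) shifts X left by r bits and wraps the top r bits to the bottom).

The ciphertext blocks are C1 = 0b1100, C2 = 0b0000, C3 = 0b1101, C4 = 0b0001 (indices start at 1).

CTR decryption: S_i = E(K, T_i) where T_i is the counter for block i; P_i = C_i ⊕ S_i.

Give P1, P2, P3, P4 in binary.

P1: T = 0b1110, S = E(K, T) = 0b1110; 0b1100 ⊕ 0b1110 = 0b0010.
P2: T = 0b1111, S = E(K, T) = 0b0110; 0b0000 ⊕ 0b0110 = 0b0110.
P3: T = 0b0000, S = E(K, T) = 0b1001; 0b1101 ⊕ 0b1001 = 0b0100.
P4: T = 0b0001, S = E(K, T) = 0b0001; 0b0001 ⊕ 0b0001 = 0b0000.

P1 = 0b0010, P2 = 0b0110, P3 = 0b0100, P4 = 0b0000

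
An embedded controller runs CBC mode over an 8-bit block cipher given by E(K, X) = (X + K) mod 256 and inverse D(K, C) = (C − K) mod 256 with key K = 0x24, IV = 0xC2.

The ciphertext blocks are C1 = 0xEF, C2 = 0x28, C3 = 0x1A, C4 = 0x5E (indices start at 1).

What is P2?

CBC decryption: P_i = D(K, C_i) ⊕ C_{i−1}, with C_{0} = IV.
P2: D(K, 0x28) = 0x04; 0x04 ⊕ 0xEF = 0xEB.

P2 = 0xEB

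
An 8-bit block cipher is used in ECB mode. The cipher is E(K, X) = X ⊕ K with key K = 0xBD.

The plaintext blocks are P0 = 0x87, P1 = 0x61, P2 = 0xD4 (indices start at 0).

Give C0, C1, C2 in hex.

C0 = 0x3A, C1 = 0xDC, C2 = 0x69

ECB encryption: C_i = E(K, P_i).
C0: E(K, 0x87) = 0x3A.
C1: E(K, 0x61) = 0xDC.
C2: E(K, 0xD4) = 0x69.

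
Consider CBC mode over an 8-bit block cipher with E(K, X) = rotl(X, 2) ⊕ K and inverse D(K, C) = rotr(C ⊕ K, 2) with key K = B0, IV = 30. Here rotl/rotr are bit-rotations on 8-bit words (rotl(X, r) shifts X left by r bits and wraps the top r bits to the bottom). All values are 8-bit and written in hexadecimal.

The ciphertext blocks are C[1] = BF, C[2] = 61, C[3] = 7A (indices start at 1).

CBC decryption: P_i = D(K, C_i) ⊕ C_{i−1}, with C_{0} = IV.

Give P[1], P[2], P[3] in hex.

P[1]: D(K, BF) = C3; C3 ⊕ 30 = F3.
P[2]: D(K, 61) = 74; 74 ⊕ BF = CB.
P[3]: D(K, 7A) = B2; B2 ⊕ 61 = D3.

P[1] = F3, P[2] = CB, P[3] = D3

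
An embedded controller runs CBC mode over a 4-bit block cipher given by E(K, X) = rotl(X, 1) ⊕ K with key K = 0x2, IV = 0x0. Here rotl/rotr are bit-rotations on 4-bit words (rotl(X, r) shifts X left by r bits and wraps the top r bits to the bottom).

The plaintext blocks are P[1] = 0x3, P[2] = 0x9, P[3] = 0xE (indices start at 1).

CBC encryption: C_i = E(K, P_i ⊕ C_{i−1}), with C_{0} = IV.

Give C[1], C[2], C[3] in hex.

C[1] = 0x4, C[2] = 0x9, C[3] = 0xC

C[1]: P[1] ⊕ 0x0 = 0x3; E(K, 0x3) = 0x4.
C[2]: P[2] ⊕ 0x4 = 0xD; E(K, 0xD) = 0x9.
C[3]: P[3] ⊕ 0x9 = 0x7; E(K, 0x7) = 0xC.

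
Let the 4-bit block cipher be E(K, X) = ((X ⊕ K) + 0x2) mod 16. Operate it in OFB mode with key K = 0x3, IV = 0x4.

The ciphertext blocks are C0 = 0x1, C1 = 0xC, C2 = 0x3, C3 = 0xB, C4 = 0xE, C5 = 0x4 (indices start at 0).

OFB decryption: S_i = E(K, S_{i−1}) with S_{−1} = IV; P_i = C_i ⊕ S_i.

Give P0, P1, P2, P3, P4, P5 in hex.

P0 = 0x8, P1 = 0x0, P2 = 0x2, P3 = 0xF, P4 = 0x7, P5 = 0x8

P0: S = E(K, 0x4) = 0x9; 0x1 ⊕ 0x9 = 0x8.
P1: S = E(K, 0x9) = 0xC; 0xC ⊕ 0xC = 0x0.
P2: S = E(K, 0xC) = 0x1; 0x3 ⊕ 0x1 = 0x2.
P3: S = E(K, 0x1) = 0x4; 0xB ⊕ 0x4 = 0xF.
P4: S = E(K, 0x4) = 0x9; 0xE ⊕ 0x9 = 0x7.
P5: S = E(K, 0x9) = 0xC; 0x4 ⊕ 0xC = 0x8.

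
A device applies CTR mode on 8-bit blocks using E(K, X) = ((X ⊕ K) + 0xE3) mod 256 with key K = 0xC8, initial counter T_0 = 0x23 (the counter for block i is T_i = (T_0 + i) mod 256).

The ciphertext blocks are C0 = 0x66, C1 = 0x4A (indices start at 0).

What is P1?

P1 = 0x85

CTR decryption: S_i = E(K, T_i) where T_i is the counter for block i; P_i = C_i ⊕ S_i.
P1: T = 0x24, S = E(K, T) = 0xCF; 0x4A ⊕ 0xCF = 0x85.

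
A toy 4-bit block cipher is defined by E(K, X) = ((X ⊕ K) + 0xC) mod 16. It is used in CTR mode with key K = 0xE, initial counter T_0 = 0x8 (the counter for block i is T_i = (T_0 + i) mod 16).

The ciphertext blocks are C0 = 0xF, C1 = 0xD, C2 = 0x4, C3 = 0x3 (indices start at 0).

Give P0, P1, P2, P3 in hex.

P0 = 0xD, P1 = 0xE, P2 = 0x4, P3 = 0x2

CTR decryption: S_i = E(K, T_i) where T_i is the counter for block i; P_i = C_i ⊕ S_i.
P0: T = 0x8, S = E(K, T) = 0x2; 0xF ⊕ 0x2 = 0xD.
P1: T = 0x9, S = E(K, T) = 0x3; 0xD ⊕ 0x3 = 0xE.
P2: T = 0xA, S = E(K, T) = 0x0; 0x4 ⊕ 0x0 = 0x4.
P3: T = 0xB, S = E(K, T) = 0x1; 0x3 ⊕ 0x1 = 0x2.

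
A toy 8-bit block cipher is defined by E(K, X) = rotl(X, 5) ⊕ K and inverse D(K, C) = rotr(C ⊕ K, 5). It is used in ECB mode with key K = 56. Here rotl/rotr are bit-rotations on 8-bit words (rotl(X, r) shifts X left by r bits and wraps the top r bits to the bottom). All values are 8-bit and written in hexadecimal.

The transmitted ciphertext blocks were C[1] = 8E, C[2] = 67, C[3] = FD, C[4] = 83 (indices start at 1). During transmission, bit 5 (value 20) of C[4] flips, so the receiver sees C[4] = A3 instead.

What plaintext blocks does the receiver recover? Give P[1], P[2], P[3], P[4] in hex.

P[1] = C6, P[2] = 89, P[3] = 5D, P[4] = AF

ECB decryption: P_i = D(K, C_i).
Only C[4] changed, to A3. In ECB, a change in C_i affects only P_i. Decrypting the received ciphertext:
P[1]: D(K, 8E) = C6.
P[2]: D(K, 67) = 89.
P[3]: D(K, FD) = 5D.
P[4]: D(K, A3) = AF.
Blocks that differ from the original plaintext: P[4].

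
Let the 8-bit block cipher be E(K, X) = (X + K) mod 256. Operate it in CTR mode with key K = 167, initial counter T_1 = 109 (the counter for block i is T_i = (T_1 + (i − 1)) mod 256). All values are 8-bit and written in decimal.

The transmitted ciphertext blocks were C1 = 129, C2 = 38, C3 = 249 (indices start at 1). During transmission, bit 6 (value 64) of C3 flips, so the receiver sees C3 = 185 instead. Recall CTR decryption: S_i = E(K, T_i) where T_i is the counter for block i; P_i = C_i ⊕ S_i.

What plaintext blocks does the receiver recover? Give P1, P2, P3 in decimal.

Only C3 changed, to 185. In CTR, a change in C_i flips the same bit in P_i only; the keystream is unaffected. Decrypting the received ciphertext:
P1: T = 109, S = E(K, T) = 20; 129 ⊕ 20 = 149.
P2: T = 110, S = E(K, T) = 21; 38 ⊕ 21 = 51.
P3: T = 111, S = E(K, T) = 22; 185 ⊕ 22 = 175.
Blocks that differ from the original plaintext: P3.

P1 = 149, P2 = 51, P3 = 175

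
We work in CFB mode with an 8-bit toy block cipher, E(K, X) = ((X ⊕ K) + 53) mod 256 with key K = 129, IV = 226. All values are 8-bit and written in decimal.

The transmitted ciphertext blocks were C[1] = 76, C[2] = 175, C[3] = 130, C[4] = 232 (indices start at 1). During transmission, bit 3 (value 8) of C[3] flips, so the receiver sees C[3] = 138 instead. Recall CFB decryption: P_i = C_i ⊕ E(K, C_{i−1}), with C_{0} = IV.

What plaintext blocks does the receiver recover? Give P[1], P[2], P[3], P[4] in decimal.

P[1] = 212, P[2] = 173, P[3] = 233, P[4] = 168

Only C[3] changed, to 138. In CFB, a change in C_i flips the same bit in P_i and garbles P_{i+1}. Decrypting the received ciphertext:
P[1]: E(K, 226) = 152; 76 ⊕ 152 = 212.
P[2]: E(K, 76) = 2; 175 ⊕ 2 = 173.
P[3]: E(K, 175) = 99; 138 ⊕ 99 = 233.
P[4]: E(K, 138) = 64; 232 ⊕ 64 = 168.
Blocks that differ from the original plaintext: P[3], P[4].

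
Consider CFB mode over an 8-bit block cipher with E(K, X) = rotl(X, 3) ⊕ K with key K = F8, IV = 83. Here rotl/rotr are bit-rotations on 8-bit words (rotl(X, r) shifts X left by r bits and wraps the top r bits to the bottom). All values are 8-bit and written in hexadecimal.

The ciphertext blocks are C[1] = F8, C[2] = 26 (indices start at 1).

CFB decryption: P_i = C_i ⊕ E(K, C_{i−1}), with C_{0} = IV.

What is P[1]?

P[1]: E(K, 83) = E4; F8 ⊕ E4 = 1C.

P[1] = 1C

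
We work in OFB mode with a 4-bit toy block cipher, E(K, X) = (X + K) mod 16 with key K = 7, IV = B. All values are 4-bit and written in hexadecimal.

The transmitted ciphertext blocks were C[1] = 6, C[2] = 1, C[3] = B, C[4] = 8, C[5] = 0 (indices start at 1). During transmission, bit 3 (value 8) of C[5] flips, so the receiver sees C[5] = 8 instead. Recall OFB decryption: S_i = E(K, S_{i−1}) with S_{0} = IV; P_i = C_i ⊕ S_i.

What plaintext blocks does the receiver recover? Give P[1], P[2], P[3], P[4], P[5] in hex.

Only C[5] changed, to 8. In OFB, a change in C_i flips the same bit in P_i only; the keystream is unaffected. Decrypting the received ciphertext:
P[1]: S = E(K, B) = 2; 6 ⊕ 2 = 4.
P[2]: S = E(K, 2) = 9; 1 ⊕ 9 = 8.
P[3]: S = E(K, 9) = 0; B ⊕ 0 = B.
P[4]: S = E(K, 0) = 7; 8 ⊕ 7 = F.
P[5]: S = E(K, 7) = E; 8 ⊕ E = 6.
Blocks that differ from the original plaintext: P[5].

P[1] = 4, P[2] = 8, P[3] = B, P[4] = F, P[5] = 6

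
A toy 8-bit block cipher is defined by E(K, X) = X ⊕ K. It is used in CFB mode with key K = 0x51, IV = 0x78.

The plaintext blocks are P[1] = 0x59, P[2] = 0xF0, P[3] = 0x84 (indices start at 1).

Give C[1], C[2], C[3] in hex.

CFB encryption: C_i = P_i ⊕ E(K, C_{i−1}), with C_{0} = IV.
C[1]: E(K, 0x78) = 0x29; 0x59 ⊕ 0x29 = 0x70.
C[2]: E(K, 0x70) = 0x21; 0xF0 ⊕ 0x21 = 0xD1.
C[3]: E(K, 0xD1) = 0x80; 0x84 ⊕ 0x80 = 0x04.

C[1] = 0x70, C[2] = 0xD1, C[3] = 0x04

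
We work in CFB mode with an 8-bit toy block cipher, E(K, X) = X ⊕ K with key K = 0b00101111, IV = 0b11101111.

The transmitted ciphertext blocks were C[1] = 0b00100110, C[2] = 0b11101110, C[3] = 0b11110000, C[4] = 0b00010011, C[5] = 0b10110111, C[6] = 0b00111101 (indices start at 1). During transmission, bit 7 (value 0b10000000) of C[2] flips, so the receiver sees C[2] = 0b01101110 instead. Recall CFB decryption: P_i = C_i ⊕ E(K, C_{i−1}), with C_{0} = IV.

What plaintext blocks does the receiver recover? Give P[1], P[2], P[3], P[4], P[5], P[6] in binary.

P[1] = 0b11100110, P[2] = 0b01100111, P[3] = 0b10110001, P[4] = 0b11001100, P[5] = 0b10001011, P[6] = 0b10100101

Only C[2] changed, to 0b01101110. In CFB, a change in C_i flips the same bit in P_i and garbles P_{i+1}. Decrypting the received ciphertext:
P[1]: E(K, 0b11101111) = 0b11000000; 0b00100110 ⊕ 0b11000000 = 0b11100110.
P[2]: E(K, 0b00100110) = 0b00001001; 0b01101110 ⊕ 0b00001001 = 0b01100111.
P[3]: E(K, 0b01101110) = 0b01000001; 0b11110000 ⊕ 0b01000001 = 0b10110001.
P[4]: E(K, 0b11110000) = 0b11011111; 0b00010011 ⊕ 0b11011111 = 0b11001100.
P[5]: E(K, 0b00010011) = 0b00111100; 0b10110111 ⊕ 0b00111100 = 0b10001011.
P[6]: E(K, 0b10110111) = 0b10011000; 0b00111101 ⊕ 0b10011000 = 0b10100101.
Blocks that differ from the original plaintext: P[2], P[3].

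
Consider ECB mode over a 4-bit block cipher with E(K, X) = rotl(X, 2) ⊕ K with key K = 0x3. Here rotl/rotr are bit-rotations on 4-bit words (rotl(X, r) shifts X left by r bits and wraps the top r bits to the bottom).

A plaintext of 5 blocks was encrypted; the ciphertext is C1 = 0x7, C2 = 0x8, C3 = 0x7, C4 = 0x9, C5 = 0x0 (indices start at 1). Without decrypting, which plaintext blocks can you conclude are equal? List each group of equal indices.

P1 = P3

ECB encrypts each block independently with the same key, so equal ciphertext blocks imply equal plaintext blocks.
C1 = C3 = 0x7, so P1 = P3.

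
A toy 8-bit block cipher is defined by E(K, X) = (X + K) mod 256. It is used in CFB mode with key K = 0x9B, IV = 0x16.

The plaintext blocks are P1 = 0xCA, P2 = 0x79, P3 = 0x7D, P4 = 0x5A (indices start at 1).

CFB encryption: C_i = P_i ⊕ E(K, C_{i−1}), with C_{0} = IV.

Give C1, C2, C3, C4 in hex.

C1: E(K, 0x16) = 0xB1; 0xCA ⊕ 0xB1 = 0x7B.
C2: E(K, 0x7B) = 0x16; 0x79 ⊕ 0x16 = 0x6F.
C3: E(K, 0x6F) = 0x0A; 0x7D ⊕ 0x0A = 0x77.
C4: E(K, 0x77) = 0x12; 0x5A ⊕ 0x12 = 0x48.

C1 = 0x7B, C2 = 0x6F, C3 = 0x77, C4 = 0x48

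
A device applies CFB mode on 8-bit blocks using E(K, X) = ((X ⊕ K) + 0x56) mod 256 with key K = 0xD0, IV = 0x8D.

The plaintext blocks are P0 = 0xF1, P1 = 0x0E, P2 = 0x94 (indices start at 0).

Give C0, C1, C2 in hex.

C0 = 0x42, C1 = 0xE6, C2 = 0x18

CFB encryption: C_i = P_i ⊕ E(K, C_{i−1}), with C_{−1} = IV.
C0: E(K, 0x8D) = 0xB3; 0xF1 ⊕ 0xB3 = 0x42.
C1: E(K, 0x42) = 0xE8; 0x0E ⊕ 0xE8 = 0xE6.
C2: E(K, 0xE6) = 0x8C; 0x94 ⊕ 0x8C = 0x18.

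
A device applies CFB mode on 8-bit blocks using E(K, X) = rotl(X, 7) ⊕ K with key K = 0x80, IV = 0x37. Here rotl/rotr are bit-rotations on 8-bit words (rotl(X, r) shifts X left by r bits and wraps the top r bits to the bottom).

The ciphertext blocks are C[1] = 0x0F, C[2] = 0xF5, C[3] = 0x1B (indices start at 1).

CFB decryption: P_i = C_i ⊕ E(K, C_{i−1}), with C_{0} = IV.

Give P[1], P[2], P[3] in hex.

P[1] = 0x14, P[2] = 0xF2, P[3] = 0x61

P[1]: E(K, 0x37) = 0x1B; 0x0F ⊕ 0x1B = 0x14.
P[2]: E(K, 0x0F) = 0x07; 0xF5 ⊕ 0x07 = 0xF2.
P[3]: E(K, 0xF5) = 0x7A; 0x1B ⊕ 0x7A = 0x61.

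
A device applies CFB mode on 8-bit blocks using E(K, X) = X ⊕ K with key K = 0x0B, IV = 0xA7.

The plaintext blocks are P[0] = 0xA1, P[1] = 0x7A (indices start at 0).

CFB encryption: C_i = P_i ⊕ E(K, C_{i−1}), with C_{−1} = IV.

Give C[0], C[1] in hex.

C[0]: E(K, 0xA7) = 0xAC; 0xA1 ⊕ 0xAC = 0x0D.
C[1]: E(K, 0x0D) = 0x06; 0x7A ⊕ 0x06 = 0x7C.

C[0] = 0x0D, C[1] = 0x7C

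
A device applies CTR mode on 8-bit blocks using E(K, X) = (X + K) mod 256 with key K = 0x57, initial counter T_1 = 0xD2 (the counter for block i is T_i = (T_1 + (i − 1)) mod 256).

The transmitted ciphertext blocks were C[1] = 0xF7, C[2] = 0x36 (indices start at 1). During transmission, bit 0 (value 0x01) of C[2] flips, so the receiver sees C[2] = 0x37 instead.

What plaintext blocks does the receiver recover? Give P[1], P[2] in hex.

CTR decryption: S_i = E(K, T_i) where T_i is the counter for block i; P_i = C_i ⊕ S_i.
Only C[2] changed, to 0x37. In CTR, a change in C_i flips the same bit in P_i only; the keystream is unaffected. Decrypting the received ciphertext:
P[1]: T = 0xD2, S = E(K, T) = 0x29; 0xF7 ⊕ 0x29 = 0xDE.
P[2]: T = 0xD3, S = E(K, T) = 0x2A; 0x37 ⊕ 0x2A = 0x1D.
Blocks that differ from the original plaintext: P[2].

P[1] = 0xDE, P[2] = 0x1D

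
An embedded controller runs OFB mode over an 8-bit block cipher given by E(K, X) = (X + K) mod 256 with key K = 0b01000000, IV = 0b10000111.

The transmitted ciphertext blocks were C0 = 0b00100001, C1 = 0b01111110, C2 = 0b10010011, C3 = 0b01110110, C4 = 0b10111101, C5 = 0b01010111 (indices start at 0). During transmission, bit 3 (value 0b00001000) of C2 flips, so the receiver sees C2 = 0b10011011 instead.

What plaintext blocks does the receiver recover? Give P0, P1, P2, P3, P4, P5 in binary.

OFB decryption: S_i = E(K, S_{i−1}) with S_{−1} = IV; P_i = C_i ⊕ S_i.
Only C2 changed, to 0b10011011. In OFB, a change in C_i flips the same bit in P_i only; the keystream is unaffected. Decrypting the received ciphertext:
P0: S = E(K, 0b10000111) = 0b11000111; 0b00100001 ⊕ 0b11000111 = 0b11100110.
P1: S = E(K, 0b11000111) = 0b00000111; 0b01111110 ⊕ 0b00000111 = 0b01111001.
P2: S = E(K, 0b00000111) = 0b01000111; 0b10011011 ⊕ 0b01000111 = 0b11011100.
P3: S = E(K, 0b01000111) = 0b10000111; 0b01110110 ⊕ 0b10000111 = 0b11110001.
P4: S = E(K, 0b10000111) = 0b11000111; 0b10111101 ⊕ 0b11000111 = 0b01111010.
P5: S = E(K, 0b11000111) = 0b00000111; 0b01010111 ⊕ 0b00000111 = 0b01010000.
Blocks that differ from the original plaintext: P2.

P0 = 0b11100110, P1 = 0b01111001, P2 = 0b11011100, P3 = 0b11110001, P4 = 0b01111010, P5 = 0b01010000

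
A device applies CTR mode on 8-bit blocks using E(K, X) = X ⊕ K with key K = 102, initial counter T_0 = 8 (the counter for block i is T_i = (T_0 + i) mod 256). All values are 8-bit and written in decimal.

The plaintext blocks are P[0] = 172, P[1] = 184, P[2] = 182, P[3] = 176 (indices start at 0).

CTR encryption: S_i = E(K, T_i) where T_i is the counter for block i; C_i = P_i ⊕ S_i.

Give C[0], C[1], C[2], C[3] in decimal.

C[0]: T = 8, S = E(K, T) = 110; 172 ⊕ 110 = 194.
C[1]: T = 9, S = E(K, T) = 111; 184 ⊕ 111 = 215.
C[2]: T = 10, S = E(K, T) = 108; 182 ⊕ 108 = 218.
C[3]: T = 11, S = E(K, T) = 109; 176 ⊕ 109 = 221.

C[0] = 194, C[1] = 215, C[2] = 218, C[3] = 221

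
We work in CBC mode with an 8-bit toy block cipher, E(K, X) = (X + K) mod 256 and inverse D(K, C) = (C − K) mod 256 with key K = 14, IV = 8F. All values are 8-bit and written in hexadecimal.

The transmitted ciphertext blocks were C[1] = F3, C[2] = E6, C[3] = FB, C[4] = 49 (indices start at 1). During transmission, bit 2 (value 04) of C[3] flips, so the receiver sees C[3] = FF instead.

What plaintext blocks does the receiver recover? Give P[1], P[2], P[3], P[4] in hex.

CBC decryption: P_i = D(K, C_i) ⊕ C_{i−1}, with C_{0} = IV.
Only C[3] changed, to FF. In CBC, a change in C_i garbles P_i and flips the same bit in P_{i+1}. Decrypting the received ciphertext:
P[1]: D(K, F3) = DF; DF ⊕ 8F = 50.
P[2]: D(K, E6) = D2; D2 ⊕ F3 = 21.
P[3]: D(K, FF) = EB; EB ⊕ E6 = 0D.
P[4]: D(K, 49) = 35; 35 ⊕ FF = CA.
Blocks that differ from the original plaintext: P[3], P[4].

P[1] = 50, P[2] = 21, P[3] = 0D, P[4] = CA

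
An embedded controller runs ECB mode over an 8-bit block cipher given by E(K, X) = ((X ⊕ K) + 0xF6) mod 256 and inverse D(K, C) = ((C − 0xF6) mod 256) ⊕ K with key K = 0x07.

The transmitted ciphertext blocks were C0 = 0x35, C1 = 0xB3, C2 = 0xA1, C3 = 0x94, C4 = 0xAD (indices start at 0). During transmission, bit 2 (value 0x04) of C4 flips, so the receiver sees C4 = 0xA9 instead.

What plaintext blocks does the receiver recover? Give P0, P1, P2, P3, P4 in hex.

ECB decryption: P_i = D(K, C_i).
Only C4 changed, to 0xA9. In ECB, a change in C_i affects only P_i. Decrypting the received ciphertext:
P0: D(K, 0x35) = 0x38.
P1: D(K, 0xB3) = 0xBA.
P2: D(K, 0xA1) = 0xAC.
P3: D(K, 0x94) = 0x99.
P4: D(K, 0xA9) = 0xB4.
Blocks that differ from the original plaintext: P4.

P0 = 0x38, P1 = 0xBA, P2 = 0xAC, P3 = 0x99, P4 = 0xB4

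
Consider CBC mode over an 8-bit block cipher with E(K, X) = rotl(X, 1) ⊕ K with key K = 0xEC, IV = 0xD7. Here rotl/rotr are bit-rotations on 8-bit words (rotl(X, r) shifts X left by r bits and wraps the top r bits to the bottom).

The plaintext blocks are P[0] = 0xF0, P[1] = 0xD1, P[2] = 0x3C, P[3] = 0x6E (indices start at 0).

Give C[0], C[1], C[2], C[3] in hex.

CBC encryption: C_i = E(K, P_i ⊕ C_{i−1}), with C_{−1} = IV.
C[0]: P[0] ⊕ 0xD7 = 0x27; E(K, 0x27) = 0xA2.
C[1]: P[1] ⊕ 0xA2 = 0x73; E(K, 0x73) = 0x0A.
C[2]: P[2] ⊕ 0x0A = 0x36; E(K, 0x36) = 0x80.
C[3]: P[3] ⊕ 0x80 = 0xEE; E(K, 0xEE) = 0x31.

C[0] = 0xA2, C[1] = 0x0A, C[2] = 0x80, C[3] = 0x31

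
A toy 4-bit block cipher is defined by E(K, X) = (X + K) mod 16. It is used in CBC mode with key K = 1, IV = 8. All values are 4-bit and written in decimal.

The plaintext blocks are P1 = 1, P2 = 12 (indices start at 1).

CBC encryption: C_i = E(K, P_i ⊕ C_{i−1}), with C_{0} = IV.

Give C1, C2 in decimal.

C1 = 10, C2 = 7

C1: P1 ⊕ 8 = 9; E(K, 9) = 10.
C2: P2 ⊕ 10 = 6; E(K, 6) = 7.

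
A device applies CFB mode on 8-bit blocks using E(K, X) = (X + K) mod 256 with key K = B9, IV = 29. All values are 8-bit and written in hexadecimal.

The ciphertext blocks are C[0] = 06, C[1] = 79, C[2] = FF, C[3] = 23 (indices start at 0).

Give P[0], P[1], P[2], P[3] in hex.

P[0] = E4, P[1] = C6, P[2] = CD, P[3] = 9B

CFB decryption: P_i = C_i ⊕ E(K, C_{i−1}), with C_{−1} = IV.
P[0]: E(K, 29) = E2; 06 ⊕ E2 = E4.
P[1]: E(K, 06) = BF; 79 ⊕ BF = C6.
P[2]: E(K, 79) = 32; FF ⊕ 32 = CD.
P[3]: E(K, FF) = B8; 23 ⊕ B8 = 9B.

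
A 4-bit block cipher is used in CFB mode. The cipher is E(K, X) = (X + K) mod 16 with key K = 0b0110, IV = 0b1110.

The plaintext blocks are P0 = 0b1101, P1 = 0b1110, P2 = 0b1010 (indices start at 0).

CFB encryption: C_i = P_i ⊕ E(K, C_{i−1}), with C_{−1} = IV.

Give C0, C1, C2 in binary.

C0: E(K, 0b1110) = 0b0100; 0b1101 ⊕ 0b0100 = 0b1001.
C1: E(K, 0b1001) = 0b1111; 0b1110 ⊕ 0b1111 = 0b0001.
C2: E(K, 0b0001) = 0b0111; 0b1010 ⊕ 0b0111 = 0b1101.

C0 = 0b1001, C1 = 0b0001, C2 = 0b1101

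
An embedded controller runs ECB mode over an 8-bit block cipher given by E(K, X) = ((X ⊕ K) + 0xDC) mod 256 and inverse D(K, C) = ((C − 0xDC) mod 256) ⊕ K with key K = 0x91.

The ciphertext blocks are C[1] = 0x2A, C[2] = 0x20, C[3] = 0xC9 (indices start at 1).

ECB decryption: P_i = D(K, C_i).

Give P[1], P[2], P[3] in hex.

P[1]: D(K, 0x2A) = 0xDF.
P[2]: D(K, 0x20) = 0xD5.
P[3]: D(K, 0xC9) = 0x7C.

P[1] = 0xDF, P[2] = 0xD5, P[3] = 0x7C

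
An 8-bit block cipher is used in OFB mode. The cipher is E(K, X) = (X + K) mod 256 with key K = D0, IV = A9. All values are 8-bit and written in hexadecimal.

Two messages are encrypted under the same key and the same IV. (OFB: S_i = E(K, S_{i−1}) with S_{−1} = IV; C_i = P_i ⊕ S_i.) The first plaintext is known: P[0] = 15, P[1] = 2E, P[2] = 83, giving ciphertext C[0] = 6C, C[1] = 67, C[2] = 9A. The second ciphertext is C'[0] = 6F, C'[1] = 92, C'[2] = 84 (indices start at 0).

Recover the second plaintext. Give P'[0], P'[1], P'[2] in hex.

P'[0] = 16, P'[1] = DB, P'[2] = 9D

In OFB with a reused IV, both messages share the same keystream S_i, so C_i ⊕ C'_i = P_i ⊕ P'_i and thus P'_i = P_i ⊕ C_i ⊕ C'_i.
P'[0]: 15 ⊕ 6C ⊕ 6F = 16.
P'[1]: 2E ⊕ 67 ⊕ 92 = DB.
P'[2]: 83 ⊕ 9A ⊕ 84 = 9D.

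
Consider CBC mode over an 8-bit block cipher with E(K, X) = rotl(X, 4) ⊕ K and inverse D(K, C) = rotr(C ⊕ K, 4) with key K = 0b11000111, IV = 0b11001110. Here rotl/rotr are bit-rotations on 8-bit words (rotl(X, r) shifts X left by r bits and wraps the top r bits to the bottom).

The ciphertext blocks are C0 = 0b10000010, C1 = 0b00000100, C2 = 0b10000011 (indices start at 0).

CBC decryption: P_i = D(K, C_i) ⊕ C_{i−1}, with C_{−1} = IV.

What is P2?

P2 = 0b01000000

P2: D(K, 0b10000011) = 0b01000100; 0b01000100 ⊕ 0b00000100 = 0b01000000.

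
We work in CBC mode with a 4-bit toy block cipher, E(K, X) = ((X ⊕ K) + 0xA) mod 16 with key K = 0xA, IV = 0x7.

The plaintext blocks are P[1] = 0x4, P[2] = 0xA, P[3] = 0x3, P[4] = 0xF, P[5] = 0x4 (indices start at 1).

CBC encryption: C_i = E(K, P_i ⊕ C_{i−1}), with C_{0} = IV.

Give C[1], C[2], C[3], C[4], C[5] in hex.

C[1] = 0x3, C[2] = 0xD, C[3] = 0xE, C[4] = 0x5, C[5] = 0x5

C[1]: P[1] ⊕ 0x7 = 0x3; E(K, 0x3) = 0x3.
C[2]: P[2] ⊕ 0x3 = 0x9; E(K, 0x9) = 0xD.
C[3]: P[3] ⊕ 0xD = 0xE; E(K, 0xE) = 0xE.
C[4]: P[4] ⊕ 0xE = 0x1; E(K, 0x1) = 0x5.
C[5]: P[5] ⊕ 0x5 = 0x1; E(K, 0x1) = 0x5.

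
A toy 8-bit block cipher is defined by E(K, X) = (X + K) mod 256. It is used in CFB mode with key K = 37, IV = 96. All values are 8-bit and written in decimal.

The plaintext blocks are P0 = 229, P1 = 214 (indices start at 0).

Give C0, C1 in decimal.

CFB encryption: C_i = P_i ⊕ E(K, C_{i−1}), with C_{−1} = IV.
C0: E(K, 96) = 133; 229 ⊕ 133 = 96.
C1: E(K, 96) = 133; 214 ⊕ 133 = 83.

C0 = 96, C1 = 83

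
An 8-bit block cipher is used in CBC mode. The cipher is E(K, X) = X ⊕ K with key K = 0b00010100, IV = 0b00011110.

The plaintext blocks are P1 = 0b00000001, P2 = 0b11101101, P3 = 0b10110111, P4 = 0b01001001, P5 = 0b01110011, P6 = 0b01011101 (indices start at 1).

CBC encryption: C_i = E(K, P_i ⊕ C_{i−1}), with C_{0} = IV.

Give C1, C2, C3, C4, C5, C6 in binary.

C1 = 0b00001011, C2 = 0b11110010, C3 = 0b01010001, C4 = 0b00001100, C5 = 0b01101011, C6 = 0b00100010

C1: P1 ⊕ 0b00011110 = 0b00011111; E(K, 0b00011111) = 0b00001011.
C2: P2 ⊕ 0b00001011 = 0b11100110; E(K, 0b11100110) = 0b11110010.
C3: P3 ⊕ 0b11110010 = 0b01000101; E(K, 0b01000101) = 0b01010001.
C4: P4 ⊕ 0b01010001 = 0b00011000; E(K, 0b00011000) = 0b00001100.
C5: P5 ⊕ 0b00001100 = 0b01111111; E(K, 0b01111111) = 0b01101011.
C6: P6 ⊕ 0b01101011 = 0b00110110; E(K, 0b00110110) = 0b00100010.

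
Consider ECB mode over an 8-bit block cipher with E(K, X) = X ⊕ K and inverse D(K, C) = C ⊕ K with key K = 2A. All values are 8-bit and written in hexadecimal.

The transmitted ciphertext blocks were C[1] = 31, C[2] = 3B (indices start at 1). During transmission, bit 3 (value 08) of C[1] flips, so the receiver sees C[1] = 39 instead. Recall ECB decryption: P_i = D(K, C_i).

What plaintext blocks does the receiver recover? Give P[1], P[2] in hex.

P[1] = 13, P[2] = 11

Only C[1] changed, to 39. In ECB, a change in C_i affects only P_i. Decrypting the received ciphertext:
P[1]: D(K, 39) = 13.
P[2]: D(K, 3B) = 11.
Blocks that differ from the original plaintext: P[1].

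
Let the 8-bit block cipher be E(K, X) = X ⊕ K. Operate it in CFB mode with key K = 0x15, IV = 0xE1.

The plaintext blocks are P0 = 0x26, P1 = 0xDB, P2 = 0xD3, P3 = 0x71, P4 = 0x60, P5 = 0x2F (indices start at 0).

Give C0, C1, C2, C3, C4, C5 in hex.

C0 = 0xD2, C1 = 0x1C, C2 = 0xDA, C3 = 0xBE, C4 = 0xCB, C5 = 0xF1

CFB encryption: C_i = P_i ⊕ E(K, C_{i−1}), with C_{−1} = IV.
C0: E(K, 0xE1) = 0xF4; 0x26 ⊕ 0xF4 = 0xD2.
C1: E(K, 0xD2) = 0xC7; 0xDB ⊕ 0xC7 = 0x1C.
C2: E(K, 0x1C) = 0x09; 0xD3 ⊕ 0x09 = 0xDA.
C3: E(K, 0xDA) = 0xCF; 0x71 ⊕ 0xCF = 0xBE.
C4: E(K, 0xBE) = 0xAB; 0x60 ⊕ 0xAB = 0xCB.
C5: E(K, 0xCB) = 0xDE; 0x2F ⊕ 0xDE = 0xF1.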